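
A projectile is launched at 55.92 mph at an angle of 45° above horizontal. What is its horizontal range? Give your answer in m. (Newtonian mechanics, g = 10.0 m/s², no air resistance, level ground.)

v₀ = 55.92 mph × 0.44704 = 24.9985 m/s
R = v₀² × sin(2θ) / g = 24.9985² × sin(2 × 45°) / 10.0 = 624.925 × 1.0 / 10.0 = 62.49 m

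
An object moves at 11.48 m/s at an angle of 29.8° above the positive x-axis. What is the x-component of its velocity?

vₓ = v cos(θ) = 11.48 × cos(29.8°) = 9.96 m/s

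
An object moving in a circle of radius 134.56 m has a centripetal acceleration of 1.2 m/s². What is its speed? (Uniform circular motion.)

v = √(a_c × r) = √(1.2 × 134.56) = 12.71 m/s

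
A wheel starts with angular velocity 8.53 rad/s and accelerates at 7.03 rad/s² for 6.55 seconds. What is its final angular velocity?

ω = ω₀ + αt = 8.53 + 7.03 × 6.55 = 54.58 rad/s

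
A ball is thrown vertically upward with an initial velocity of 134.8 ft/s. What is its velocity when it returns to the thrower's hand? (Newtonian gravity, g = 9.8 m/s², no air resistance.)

By conservation of energy (no air resistance), the ball returns to the throw height with the same speed as launch, but directed downward.
|v_ground| = v₀ = 134.8 ft/s
v_ground = 134.8 ft/s (downward)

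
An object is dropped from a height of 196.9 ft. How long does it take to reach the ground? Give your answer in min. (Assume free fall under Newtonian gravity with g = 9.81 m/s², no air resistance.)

h = 196.9 ft × 0.3048 = 60.0151 m
t = √(2h/g) = √(2 × 60.0151 / 9.81) = 3.49793 s
t = 3.49793 s / 60.0 = 0.0583 min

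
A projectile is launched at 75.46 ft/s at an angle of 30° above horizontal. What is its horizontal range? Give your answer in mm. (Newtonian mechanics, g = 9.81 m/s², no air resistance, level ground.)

v₀ = 75.46 ft/s × 0.3048 = 23.0002 m/s
R = v₀² × sin(2θ) / g = 23.0002² × sin(2 × 30°) / 9.81 = 529.009 × 0.866025 / 9.81 = 46.7008 m
R = 46.7008 m / 0.001 = 46700 mm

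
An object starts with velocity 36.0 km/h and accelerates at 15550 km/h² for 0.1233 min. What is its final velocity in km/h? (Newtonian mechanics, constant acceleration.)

v₀ = 36.0 km/h × 0.2777777777777778 = 10.0 m/s
a = 15550 km/h² × 7.716049382716049e-05 = 1.19985 m/s²
t = 0.1233 min × 60.0 = 7.398 s
v = v₀ + a × t = 10.0 + 1.19985 × 7.398 = 18.8765 m/s
v = 18.8765 m/s / 0.2777777777777778 = 67.96 km/h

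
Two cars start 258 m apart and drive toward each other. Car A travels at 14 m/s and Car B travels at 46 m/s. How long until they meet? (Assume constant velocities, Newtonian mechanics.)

Combined speed: v_combined = 14 + 46 = 60 m/s
Time to meet: t = d/v_combined = 258/60 = 4.3 s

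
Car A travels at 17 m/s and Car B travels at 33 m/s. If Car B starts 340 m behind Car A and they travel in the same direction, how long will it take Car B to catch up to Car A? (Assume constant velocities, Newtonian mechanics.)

Relative speed: v_rel = 33 - 17 = 16 m/s
Time to catch: t = d₀/v_rel = 340/16 = 21.25 s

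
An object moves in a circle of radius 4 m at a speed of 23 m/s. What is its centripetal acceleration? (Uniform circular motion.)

a_c = v²/r = 23²/4 = 529/4 = 132.25 m/s²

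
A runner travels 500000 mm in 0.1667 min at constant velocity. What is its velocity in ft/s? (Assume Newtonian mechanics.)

d = 500000 mm × 0.001 = 500.0 m
t = 0.1667 min × 60.0 = 10.002 s
v = d / t = 500.0 / 10.002 = 49.99 m/s
v = 49.99 m/s / 0.3048 = 164.0 ft/s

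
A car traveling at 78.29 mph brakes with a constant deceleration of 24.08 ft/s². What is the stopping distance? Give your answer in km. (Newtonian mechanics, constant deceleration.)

v₀ = 78.29 mph × 0.44704 = 34.9988 m/s
a = 24.08 ft/s² × 0.3048 = 7.33958 m/s²
d = v₀² / (2a) = 34.9988² / (2 × 7.33958) = 1224.92 / 14.6792 = 83.446 m
d = 83.446 m / 1000.0 = 0.08345 km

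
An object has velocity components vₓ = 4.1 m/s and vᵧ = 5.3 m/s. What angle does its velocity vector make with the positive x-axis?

θ = arctan(vᵧ/vₓ) = arctan(5.3/4.1) = 52.28°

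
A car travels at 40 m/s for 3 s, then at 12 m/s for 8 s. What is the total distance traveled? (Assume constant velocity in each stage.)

d₁ = v₁t₁ = 40 × 3 = 120 m
d₂ = v₂t₂ = 12 × 8 = 96 m
d_total = 120 + 96 = 216 m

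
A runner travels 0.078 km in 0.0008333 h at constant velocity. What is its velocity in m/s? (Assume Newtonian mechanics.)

d = 0.078 km × 1000.0 = 78.0 m
t = 0.0008333 h × 3600.0 = 2.99988 s
v = d / t = 78.0 / 2.99988 = 26.0 m/s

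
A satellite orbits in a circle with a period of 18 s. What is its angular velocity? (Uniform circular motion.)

ω = 2π/T = 2π/18 = 0.3491 rad/s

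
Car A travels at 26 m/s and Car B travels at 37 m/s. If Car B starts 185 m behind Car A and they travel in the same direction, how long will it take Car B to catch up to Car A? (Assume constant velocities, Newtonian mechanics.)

Relative speed: v_rel = 37 - 26 = 11 m/s
Time to catch: t = d₀/v_rel = 185/11 = 16.82 s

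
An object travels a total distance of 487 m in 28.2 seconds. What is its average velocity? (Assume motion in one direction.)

v_avg = Δd / Δt = 487 / 28.2 = 17.27 m/s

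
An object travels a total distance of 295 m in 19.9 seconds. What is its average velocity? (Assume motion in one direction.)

v_avg = Δd / Δt = 295 / 19.9 = 14.82 m/s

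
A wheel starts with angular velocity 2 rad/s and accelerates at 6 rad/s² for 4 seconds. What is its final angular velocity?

ω = ω₀ + αt = 2 + 6 × 4 = 26 rad/s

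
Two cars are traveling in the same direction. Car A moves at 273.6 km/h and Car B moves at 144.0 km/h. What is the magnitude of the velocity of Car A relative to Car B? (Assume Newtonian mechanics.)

v_rel = |v_A - v_B| = |273.6 - 144.0| = 129.6 km/h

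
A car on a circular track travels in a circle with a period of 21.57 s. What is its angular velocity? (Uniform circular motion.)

ω = 2π/T = 2π/21.57 = 0.2913 rad/s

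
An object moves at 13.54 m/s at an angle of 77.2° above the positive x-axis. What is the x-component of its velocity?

vₓ = v cos(θ) = 13.54 × cos(77.2°) = 3.0 m/s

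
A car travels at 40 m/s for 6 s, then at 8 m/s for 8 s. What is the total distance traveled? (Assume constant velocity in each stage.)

d₁ = v₁t₁ = 40 × 6 = 240 m
d₂ = v₂t₂ = 8 × 8 = 64 m
d_total = 240 + 64 = 304 m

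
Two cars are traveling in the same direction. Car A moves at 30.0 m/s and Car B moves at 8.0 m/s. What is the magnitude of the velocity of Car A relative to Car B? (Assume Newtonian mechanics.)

v_rel = |v_A - v_B| = |30.0 - 8.0| = 22.0 m/s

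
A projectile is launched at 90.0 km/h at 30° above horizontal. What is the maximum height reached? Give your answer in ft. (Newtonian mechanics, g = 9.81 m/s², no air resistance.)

v₀ = 90.0 km/h × 0.2777777777777778 = 25.0 m/s
H = v₀² × sin²(θ) / (2g) = 25.0² × sin(30°)² / (2 × 9.81) = 625.0 × 0.25 / 19.62 = 7.96381 m
H = 7.96381 m / 0.3048 = 26.13 ft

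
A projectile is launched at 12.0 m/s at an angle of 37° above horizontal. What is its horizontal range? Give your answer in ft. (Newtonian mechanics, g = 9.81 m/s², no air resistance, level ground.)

R = v₀² × sin(2θ) / g = 12.0² × sin(2 × 37°) / 9.81 = 144.0 × 0.961262 / 9.81 = 14.1103 m
R = 14.1103 m / 0.3048 = 46.29 ft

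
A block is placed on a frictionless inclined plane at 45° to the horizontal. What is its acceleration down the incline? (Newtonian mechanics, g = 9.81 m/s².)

a = g sin(θ) = 9.81 × sin(45°) = 9.81 × 0.7071 = 6.94 m/s²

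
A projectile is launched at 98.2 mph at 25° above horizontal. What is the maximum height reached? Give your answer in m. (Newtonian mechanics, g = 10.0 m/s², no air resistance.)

v₀ = 98.2 mph × 0.44704 = 43.8993 m/s
H = v₀² × sin²(θ) / (2g) = 43.8993² × sin(25°)² / (2 × 10.0) = 1927.15 × 0.178606 / 20.0 = 17.21 m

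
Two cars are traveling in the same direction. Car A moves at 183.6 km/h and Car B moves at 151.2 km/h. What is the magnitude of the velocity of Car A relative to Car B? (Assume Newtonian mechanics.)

v_rel = |v_A - v_B| = |183.6 - 151.2| = 32.4 km/h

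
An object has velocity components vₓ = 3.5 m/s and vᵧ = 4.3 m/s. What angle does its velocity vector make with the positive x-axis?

θ = arctan(vᵧ/vₓ) = arctan(4.3/3.5) = 50.86°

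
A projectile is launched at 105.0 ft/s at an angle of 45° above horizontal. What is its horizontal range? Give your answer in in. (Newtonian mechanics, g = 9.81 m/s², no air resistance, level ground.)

v₀ = 105.0 ft/s × 0.3048 = 32.004 m/s
R = v₀² × sin(2θ) / g = 32.004² × sin(2 × 45°) / 9.81 = 1024.26 × 1.0 / 9.81 = 104.41 m
R = 104.41 m / 0.0254 = 4111 in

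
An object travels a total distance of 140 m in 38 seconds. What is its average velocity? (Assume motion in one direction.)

v_avg = Δd / Δt = 140 / 38 = 3.68 m/s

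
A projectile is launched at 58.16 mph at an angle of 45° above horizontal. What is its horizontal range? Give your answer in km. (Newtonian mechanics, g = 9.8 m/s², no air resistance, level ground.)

v₀ = 58.16 mph × 0.44704 = 25.9998 m/s
R = v₀² × sin(2θ) / g = 25.9998² × sin(2 × 45°) / 9.8 = 675.99 × 1.0 / 9.8 = 68.9786 m
R = 68.9786 m / 1000.0 = 0.06898 km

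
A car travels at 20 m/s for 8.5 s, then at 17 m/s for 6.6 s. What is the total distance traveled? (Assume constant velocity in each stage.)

d₁ = v₁t₁ = 20 × 8.5 = 170.0 m
d₂ = v₂t₂ = 17 × 6.6 = 112.2 m
d_total = 170.0 + 112.2 = 282.2 m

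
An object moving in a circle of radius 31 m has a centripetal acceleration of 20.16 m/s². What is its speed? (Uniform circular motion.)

v = √(a_c × r) = √(20.16 × 31) = 25.0 m/s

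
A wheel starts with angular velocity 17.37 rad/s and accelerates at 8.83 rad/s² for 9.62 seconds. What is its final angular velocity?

ω = ω₀ + αt = 17.37 + 8.83 × 9.62 = 102.31 rad/s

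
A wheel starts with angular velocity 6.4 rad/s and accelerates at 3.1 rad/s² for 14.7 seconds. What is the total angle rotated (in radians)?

θ = ω₀t + ½αt² = 6.4×14.7 + ½×3.1×14.7² = 429.02 rad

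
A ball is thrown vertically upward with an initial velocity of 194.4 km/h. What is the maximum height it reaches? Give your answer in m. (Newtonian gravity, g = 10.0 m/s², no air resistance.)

v₀ = 194.4 km/h × 0.2777777777777778 = 54.0 m/s
h_max = v₀² / (2g) = 54.0² / (2 × 10.0) = 2916.0 / 20.0 = 145.8 m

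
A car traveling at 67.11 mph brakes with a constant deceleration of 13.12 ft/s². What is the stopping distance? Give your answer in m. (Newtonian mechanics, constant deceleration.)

v₀ = 67.11 mph × 0.44704 = 30.0009 m/s
a = 13.12 ft/s² × 0.3048 = 3.99898 m/s²
d = v₀² / (2a) = 30.0009² / (2 × 3.99898) = 900.054 / 7.99796 = 112.5 m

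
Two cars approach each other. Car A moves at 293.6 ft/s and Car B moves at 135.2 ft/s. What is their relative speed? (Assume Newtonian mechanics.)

v_rel = v_A + v_B = 293.6 + 135.2 = 428.8 ft/s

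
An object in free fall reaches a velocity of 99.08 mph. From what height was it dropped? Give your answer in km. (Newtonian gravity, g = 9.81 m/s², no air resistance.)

v = 99.08 mph × 0.44704 = 44.2927 m/s
h = v² / (2g) = 44.2927² / (2 × 9.81) = 99.992 m
h = 99.992 m / 1000.0 = 0.09999 km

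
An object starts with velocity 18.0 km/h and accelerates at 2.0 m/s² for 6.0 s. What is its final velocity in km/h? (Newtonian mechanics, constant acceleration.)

v₀ = 18.0 km/h × 0.2777777777777778 = 5.0 m/s
v = v₀ + a × t = 5.0 + 2.0 × 6.0 = 17.0 m/s
v = 17.0 m/s / 0.2777777777777778 = 61.2 km/h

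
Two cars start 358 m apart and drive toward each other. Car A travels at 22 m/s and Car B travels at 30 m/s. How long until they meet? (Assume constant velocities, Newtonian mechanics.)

Combined speed: v_combined = 22 + 30 = 52 m/s
Time to meet: t = d/v_combined = 358/52 = 6.88 s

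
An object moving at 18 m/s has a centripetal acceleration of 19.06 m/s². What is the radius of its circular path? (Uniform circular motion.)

r = v²/a_c = 18²/19.06 = 17.0 m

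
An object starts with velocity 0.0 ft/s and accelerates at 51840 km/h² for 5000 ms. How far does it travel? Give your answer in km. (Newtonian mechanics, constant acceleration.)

v₀ = 0.0 ft/s × 0.3048 = 0.0 m/s
a = 51840 km/h² × 7.716049382716049e-05 = 4.0 m/s²
t = 5000 ms × 0.001 = 5.0 s
d = v₀ × t + ½ × a × t² = 0.0 × 5.0 + 0.5 × 4.0 × 5.0² = 50.0 m
d = 50.0 m / 1000.0 = 0.05 km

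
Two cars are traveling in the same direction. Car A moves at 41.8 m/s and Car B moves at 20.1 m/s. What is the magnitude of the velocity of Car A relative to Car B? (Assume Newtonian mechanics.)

v_rel = |v_A - v_B| = |41.8 - 20.1| = 21.7 m/s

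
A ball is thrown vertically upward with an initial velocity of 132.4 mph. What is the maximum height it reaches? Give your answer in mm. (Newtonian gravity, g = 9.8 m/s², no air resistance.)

v₀ = 132.4 mph × 0.44704 = 59.1881 m/s
h_max = v₀² / (2g) = 59.1881² / (2 × 9.8) = 3503.23 / 19.6 = 178.736 m
h_max = 178.736 m / 0.001 = 178700 mm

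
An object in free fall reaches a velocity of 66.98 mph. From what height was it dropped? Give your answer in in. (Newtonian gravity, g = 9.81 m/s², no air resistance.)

v = 66.98 mph × 0.44704 = 29.9427 m/s
h = v² / (2g) = 29.9427² / (2 × 9.81) = 45.6965 m
h = 45.6965 m / 0.0254 = 1799 in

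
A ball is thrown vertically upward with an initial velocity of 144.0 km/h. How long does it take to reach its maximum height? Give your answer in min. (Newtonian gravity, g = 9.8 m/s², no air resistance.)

v₀ = 144.0 km/h × 0.2777777777777778 = 40.0 m/s
t_up = v₀ / g = 40.0 / 9.8 = 4.08163 s
t_up = 4.08163 s / 60.0 = 0.06803 min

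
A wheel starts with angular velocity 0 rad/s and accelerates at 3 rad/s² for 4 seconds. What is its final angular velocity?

ω = ω₀ + αt = 0 + 3 × 4 = 12 rad/s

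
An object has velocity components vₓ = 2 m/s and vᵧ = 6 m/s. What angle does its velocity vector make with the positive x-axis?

θ = arctan(vᵧ/vₓ) = arctan(6/2) = 71.57°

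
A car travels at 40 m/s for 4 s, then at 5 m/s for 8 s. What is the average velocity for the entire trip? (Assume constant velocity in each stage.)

d₁ = v₁t₁ = 40 × 4 = 160 m
d₂ = v₂t₂ = 5 × 8 = 40 m
d_total = 200 m, t_total = 12 s
v_avg = d_total/t_total = 200/12 = 16.67 m/s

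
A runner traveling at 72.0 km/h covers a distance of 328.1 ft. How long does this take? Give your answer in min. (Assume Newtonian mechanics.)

d = 328.1 ft × 0.3048 = 100.005 m
v = 72.0 km/h × 0.2777777777777778 = 20.0 m/s
t = d / v = 100.005 / 20.0 = 5.00025 s
t = 5.00025 s / 60.0 = 0.08334 min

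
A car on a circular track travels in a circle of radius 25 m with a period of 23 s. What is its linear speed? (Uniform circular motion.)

v = 2πr/T = 2π×25/23 = 6.83 m/s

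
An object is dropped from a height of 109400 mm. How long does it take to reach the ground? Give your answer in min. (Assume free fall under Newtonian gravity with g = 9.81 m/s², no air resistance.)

h = 109400 mm × 0.001 = 109.4 m
t = √(2h/g) = √(2 × 109.4 / 9.81) = 4.72269 s
t = 4.72269 s / 60.0 = 0.07871 min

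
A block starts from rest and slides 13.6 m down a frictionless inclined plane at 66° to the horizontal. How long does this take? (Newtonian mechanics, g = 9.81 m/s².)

a = g sin(θ) = 9.81 × sin(66°) = 8.9619 m/s²
t = √(2d/a) = √(2 × 13.6 / 8.9619) = 1.74 s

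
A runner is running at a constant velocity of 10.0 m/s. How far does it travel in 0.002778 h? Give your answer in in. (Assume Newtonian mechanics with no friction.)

t = 0.002778 h × 3600.0 = 10.0008 s
d = v × t = 10.0 × 10.0008 = 100.008 m
d = 100.008 m / 0.0254 = 3937 in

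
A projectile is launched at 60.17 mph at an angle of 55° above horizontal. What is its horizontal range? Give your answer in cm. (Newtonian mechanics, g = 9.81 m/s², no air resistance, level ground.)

v₀ = 60.17 mph × 0.44704 = 26.8984 m/s
R = v₀² × sin(2θ) / g = 26.8984² × sin(2 × 55°) / 9.81 = 723.524 × 0.939693 / 9.81 = 69.3059 m
R = 69.3059 m / 0.01 = 6931 cm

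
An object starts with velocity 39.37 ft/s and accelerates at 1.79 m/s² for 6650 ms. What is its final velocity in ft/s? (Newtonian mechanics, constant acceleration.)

v₀ = 39.37 ft/s × 0.3048 = 12.0 m/s
t = 6650 ms × 0.001 = 6.65 s
v = v₀ + a × t = 12.0 + 1.79 × 6.65 = 23.9035 m/s
v = 23.9035 m/s / 0.3048 = 78.42 ft/s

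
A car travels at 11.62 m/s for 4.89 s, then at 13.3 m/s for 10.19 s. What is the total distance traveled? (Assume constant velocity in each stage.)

d₁ = v₁t₁ = 11.62 × 4.89 = 56.8218 m
d₂ = v₂t₂ = 13.3 × 10.19 = 135.527 m
d_total = 56.8218 + 135.527 = 192.35 m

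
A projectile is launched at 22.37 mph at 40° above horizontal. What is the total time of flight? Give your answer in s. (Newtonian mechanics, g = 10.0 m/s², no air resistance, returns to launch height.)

v₀ = 22.37 mph × 0.44704 = 10.0003 m/s
T = 2 × v₀ × sin(θ) / g = 2 × 10.0003 × sin(40°) / 10.0 = 2 × 10.0003 × 0.642788 / 10.0 = 1.286 s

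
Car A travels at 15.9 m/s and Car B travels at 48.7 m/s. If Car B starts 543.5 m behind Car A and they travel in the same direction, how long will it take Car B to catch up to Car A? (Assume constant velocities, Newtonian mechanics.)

Relative speed: v_rel = 48.7 - 15.9 = 32.8 m/s
Time to catch: t = d₀/v_rel = 543.5/32.8 = 16.57 s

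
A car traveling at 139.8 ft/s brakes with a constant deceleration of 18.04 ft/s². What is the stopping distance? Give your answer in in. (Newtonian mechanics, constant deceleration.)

v₀ = 139.8 ft/s × 0.3048 = 42.611 m/s
a = 18.04 ft/s² × 0.3048 = 5.49859 m/s²
d = v₀² / (2a) = 42.611² / (2 × 5.49859) = 1815.7 / 10.9972 = 165.106 m
d = 165.106 m / 0.0254 = 6500 in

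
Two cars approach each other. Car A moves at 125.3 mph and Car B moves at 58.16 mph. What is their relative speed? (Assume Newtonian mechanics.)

v_rel = v_A + v_B = 125.3 + 58.16 = 183.46 mph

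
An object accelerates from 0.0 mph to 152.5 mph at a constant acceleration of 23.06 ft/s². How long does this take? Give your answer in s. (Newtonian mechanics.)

v₀ = 0.0 mph × 0.44704 = 0.0 m/s
v = 152.5 mph × 0.44704 = 68.1736 m/s
a = 23.06 ft/s² × 0.3048 = 7.02869 m/s²
t = (v - v₀) / a = (68.1736 - 0.0) / 7.02869 = 9.699 s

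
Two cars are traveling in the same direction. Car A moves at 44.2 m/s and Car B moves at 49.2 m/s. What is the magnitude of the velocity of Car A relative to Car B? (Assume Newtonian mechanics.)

v_rel = |v_A - v_B| = |44.2 - 49.2| = 5.0 m/s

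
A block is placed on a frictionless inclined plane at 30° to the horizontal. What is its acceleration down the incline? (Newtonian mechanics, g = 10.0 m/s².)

a = g sin(θ) = 10.0 × sin(30°) = 10.0 × 0.5 = 5.0 m/s²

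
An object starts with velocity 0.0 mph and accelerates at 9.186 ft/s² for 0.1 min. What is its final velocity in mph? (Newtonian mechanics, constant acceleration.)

v₀ = 0.0 mph × 0.44704 = 0.0 m/s
a = 9.186 ft/s² × 0.3048 = 2.79989 m/s²
t = 0.1 min × 60.0 = 6.0 s
v = v₀ + a × t = 0.0 + 2.79989 × 6.0 = 16.7993 m/s
v = 16.7993 m/s / 0.44704 = 37.58 mph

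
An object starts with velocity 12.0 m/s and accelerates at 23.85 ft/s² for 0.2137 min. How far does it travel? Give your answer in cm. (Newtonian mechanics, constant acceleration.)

a = 23.85 ft/s² × 0.3048 = 7.26948 m/s²
t = 0.2137 min × 60.0 = 12.822 s
d = v₀ × t + ½ × a × t² = 12.0 × 12.822 + 0.5 × 7.26948 × 12.822² = 751.429 m
d = 751.429 m / 0.01 = 75140 cm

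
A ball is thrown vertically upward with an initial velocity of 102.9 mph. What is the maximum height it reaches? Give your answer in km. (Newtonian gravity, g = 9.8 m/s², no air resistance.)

v₀ = 102.9 mph × 0.44704 = 46.0004 m/s
h_max = v₀² / (2g) = 46.0004² / (2 × 9.8) = 2116.04 / 19.6 = 107.961 m
h_max = 107.961 m / 1000.0 = 0.108 km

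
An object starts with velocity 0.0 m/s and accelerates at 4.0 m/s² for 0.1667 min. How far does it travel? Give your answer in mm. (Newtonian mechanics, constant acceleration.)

t = 0.1667 min × 60.0 = 10.002 s
d = v₀ × t + ½ × a × t² = 0.0 × 10.002 + 0.5 × 4.0 × 10.002² = 200.08 m
d = 200.08 m / 0.001 = 200100 mm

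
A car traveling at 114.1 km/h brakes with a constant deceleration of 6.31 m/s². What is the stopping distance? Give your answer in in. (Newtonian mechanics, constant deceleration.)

v₀ = 114.1 km/h × 0.2777777777777778 = 31.6944 m/s
d = v₀² / (2a) = 31.6944² / (2 × 6.31) = 1004.53 / 12.62 = 79.5983 m
d = 79.5983 m / 0.0254 = 3134 in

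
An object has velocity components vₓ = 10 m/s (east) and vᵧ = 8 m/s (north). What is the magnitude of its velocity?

|v| = √(vₓ² + vᵧ²) = √(10² + 8²) = √(164) = 12.81 m/s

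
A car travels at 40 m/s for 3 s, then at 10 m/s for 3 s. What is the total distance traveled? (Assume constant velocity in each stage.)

d₁ = v₁t₁ = 40 × 3 = 120 m
d₂ = v₂t₂ = 10 × 3 = 30 m
d_total = 120 + 30 = 150 m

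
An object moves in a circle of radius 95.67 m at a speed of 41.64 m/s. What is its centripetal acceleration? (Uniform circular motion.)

a_c = v²/r = 41.64²/95.67 = 1733.8896/95.67 = 18.12 m/s²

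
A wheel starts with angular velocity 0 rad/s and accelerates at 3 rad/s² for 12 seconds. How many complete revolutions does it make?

θ = ω₀t + ½αt² = 0×12 + ½×3×12² = 216.0 rad
Total revolutions = θ/(2π) = 216.0/(2π) = 34.38
Complete revolutions = ⌊34.38⌋ = 34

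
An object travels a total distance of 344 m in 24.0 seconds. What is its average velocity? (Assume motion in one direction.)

v_avg = Δd / Δt = 344 / 24.0 = 14.33 m/s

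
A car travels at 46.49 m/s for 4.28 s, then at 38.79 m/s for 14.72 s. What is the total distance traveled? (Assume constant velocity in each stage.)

d₁ = v₁t₁ = 46.49 × 4.28 = 198.9772 m
d₂ = v₂t₂ = 38.79 × 14.72 = 570.9888 m
d_total = 198.9772 + 570.9888 = 769.97 m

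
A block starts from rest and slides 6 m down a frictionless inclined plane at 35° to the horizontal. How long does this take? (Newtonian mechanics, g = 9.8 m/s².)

a = g sin(θ) = 9.8 × sin(35°) = 5.621 m/s²
t = √(2d/a) = √(2 × 6 / 5.621) = 1.46 s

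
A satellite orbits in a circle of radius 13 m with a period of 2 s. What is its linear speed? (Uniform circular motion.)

v = 2πr/T = 2π×13/2 = 40.84 m/s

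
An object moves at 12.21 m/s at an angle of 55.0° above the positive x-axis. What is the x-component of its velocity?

vₓ = v cos(θ) = 12.21 × cos(55.0°) = 7.0 m/s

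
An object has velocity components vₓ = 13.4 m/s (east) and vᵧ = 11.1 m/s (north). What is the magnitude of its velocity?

|v| = √(vₓ² + vᵧ²) = √(13.4² + 11.1²) = √(302.77) = 17.4 m/s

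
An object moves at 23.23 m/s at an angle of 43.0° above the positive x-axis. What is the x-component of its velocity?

vₓ = v cos(θ) = 23.23 × cos(43.0°) = 16.99 m/s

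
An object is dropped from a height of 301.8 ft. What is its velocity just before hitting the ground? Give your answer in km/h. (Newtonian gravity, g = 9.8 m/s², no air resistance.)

h = 301.8 ft × 0.3048 = 91.9886 m
v = √(2gh) = √(2 × 9.8 × 91.9886) = 42.4615 m/s
v = 42.4615 m/s / 0.2777777777777778 = 152.9 km/h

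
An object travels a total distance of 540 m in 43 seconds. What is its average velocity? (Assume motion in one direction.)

v_avg = Δd / Δt = 540 / 43 = 12.56 m/s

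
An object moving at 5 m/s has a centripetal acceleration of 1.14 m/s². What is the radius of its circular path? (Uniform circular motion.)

r = v²/a_c = 5²/1.14 = 21.93 m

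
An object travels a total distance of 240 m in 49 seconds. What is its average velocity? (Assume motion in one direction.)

v_avg = Δd / Δt = 240 / 49 = 4.9 m/s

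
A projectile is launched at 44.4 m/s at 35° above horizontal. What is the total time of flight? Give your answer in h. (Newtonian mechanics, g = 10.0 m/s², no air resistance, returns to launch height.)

T = 2 × v₀ × sin(θ) / g = 2 × 44.4 × sin(35°) / 10.0 = 2 × 44.4 × 0.573576 / 10.0 = 5.09335 s
T = 5.09335 s / 3600.0 = 0.001415 h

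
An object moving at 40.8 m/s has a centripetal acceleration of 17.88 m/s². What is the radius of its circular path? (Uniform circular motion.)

r = v²/a_c = 40.8²/17.88 = 93.1 m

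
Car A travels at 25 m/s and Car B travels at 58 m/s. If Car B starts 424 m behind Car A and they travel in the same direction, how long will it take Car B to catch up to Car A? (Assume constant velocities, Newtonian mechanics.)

Relative speed: v_rel = 58 - 25 = 33 m/s
Time to catch: t = d₀/v_rel = 424/33 = 12.85 s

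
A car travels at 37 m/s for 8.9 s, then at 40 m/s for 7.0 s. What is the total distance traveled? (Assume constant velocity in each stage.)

d₁ = v₁t₁ = 37 × 8.9 = 329.3 m
d₂ = v₂t₂ = 40 × 7.0 = 280.0 m
d_total = 329.3 + 280.0 = 609.3 m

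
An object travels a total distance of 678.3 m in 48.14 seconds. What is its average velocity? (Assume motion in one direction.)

v_avg = Δd / Δt = 678.3 / 48.14 = 14.09 m/s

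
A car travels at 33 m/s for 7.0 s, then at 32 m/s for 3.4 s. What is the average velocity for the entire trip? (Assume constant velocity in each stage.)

d₁ = v₁t₁ = 33 × 7.0 = 231.0 m
d₂ = v₂t₂ = 32 × 3.4 = 108.8 m
d_total = 339.8 m, t_total = 10.4 s
v_avg = d_total/t_total = 339.8/10.4 = 32.67 m/s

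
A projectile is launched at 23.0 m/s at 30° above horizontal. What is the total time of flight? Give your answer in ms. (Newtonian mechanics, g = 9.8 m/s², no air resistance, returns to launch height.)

T = 2 × v₀ × sin(θ) / g = 2 × 23.0 × sin(30°) / 9.8 = 2 × 23.0 × 0.5 / 9.8 = 2.34694 s
T = 2.34694 s / 0.001 = 2347 ms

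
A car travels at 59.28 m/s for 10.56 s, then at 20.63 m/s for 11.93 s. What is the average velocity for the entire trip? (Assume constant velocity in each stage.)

d₁ = v₁t₁ = 59.28 × 10.56 = 625.9968 m
d₂ = v₂t₂ = 20.63 × 11.93 = 246.1159 m
d_total = 872.1127 m, t_total = 22.49 s
v_avg = d_total/t_total = 872.1127/22.49 = 38.78 m/s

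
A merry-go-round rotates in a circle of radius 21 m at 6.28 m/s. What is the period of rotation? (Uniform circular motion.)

T = 2πr/v = 2π×21/6.28 = 21.01 s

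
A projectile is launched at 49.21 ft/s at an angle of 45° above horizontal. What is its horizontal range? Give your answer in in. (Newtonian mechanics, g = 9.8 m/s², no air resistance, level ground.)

v₀ = 49.21 ft/s × 0.3048 = 14.9992 m/s
R = v₀² × sin(2θ) / g = 14.9992² × sin(2 × 45°) / 9.8 = 224.976 × 1.0 / 9.8 = 22.9567 m
R = 22.9567 m / 0.0254 = 903.8 in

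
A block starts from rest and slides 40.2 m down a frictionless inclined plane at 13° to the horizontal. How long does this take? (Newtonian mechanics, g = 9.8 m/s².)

a = g sin(θ) = 9.8 × sin(13°) = 2.2045 m/s²
t = √(2d/a) = √(2 × 40.2 / 2.2045) = 6.04 s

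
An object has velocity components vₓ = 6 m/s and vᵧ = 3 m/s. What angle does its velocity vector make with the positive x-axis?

θ = arctan(vᵧ/vₓ) = arctan(3/6) = 26.57°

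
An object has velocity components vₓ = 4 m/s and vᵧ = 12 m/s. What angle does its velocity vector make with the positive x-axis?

θ = arctan(vᵧ/vₓ) = arctan(12/4) = 71.57°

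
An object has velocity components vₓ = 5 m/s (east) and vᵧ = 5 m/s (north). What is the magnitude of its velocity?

|v| = √(vₓ² + vᵧ²) = √(5² + 5²) = √(50) = 7.07 m/s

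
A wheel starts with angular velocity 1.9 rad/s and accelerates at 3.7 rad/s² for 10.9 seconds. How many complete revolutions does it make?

θ = ω₀t + ½αt² = 1.9×10.9 + ½×3.7×10.9² = 240.5085 rad
Total revolutions = θ/(2π) = 240.5085/(2π) = 38.28
Complete revolutions = ⌊38.28⌋ = 38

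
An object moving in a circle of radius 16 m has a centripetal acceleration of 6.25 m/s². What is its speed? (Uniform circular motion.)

v = √(a_c × r) = √(6.25 × 16) = 10.0 m/s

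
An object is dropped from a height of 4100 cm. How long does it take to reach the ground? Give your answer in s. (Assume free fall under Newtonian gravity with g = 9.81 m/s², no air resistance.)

h = 4100 cm × 0.01 = 41.0 m
t = √(2h/g) = √(2 × 41.0 / 9.81) = 2.891 s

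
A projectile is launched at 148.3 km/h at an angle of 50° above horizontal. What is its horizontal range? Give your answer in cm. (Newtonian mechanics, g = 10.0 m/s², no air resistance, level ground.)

v₀ = 148.3 km/h × 0.2777777777777778 = 41.1944 m/s
R = v₀² × sin(2θ) / g = 41.1944² × sin(2 × 50°) / 10.0 = 1696.98 × 0.984808 / 10.0 = 167.12 m
R = 167.12 m / 0.01 = 16710 cm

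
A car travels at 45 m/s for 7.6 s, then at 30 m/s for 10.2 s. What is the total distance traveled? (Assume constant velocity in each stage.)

d₁ = v₁t₁ = 45 × 7.6 = 342.0 m
d₂ = v₂t₂ = 30 × 10.2 = 306.0 m
d_total = 342.0 + 306.0 = 648.0 m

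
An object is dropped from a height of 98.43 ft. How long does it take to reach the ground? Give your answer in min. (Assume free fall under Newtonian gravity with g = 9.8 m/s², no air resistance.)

h = 98.43 ft × 0.3048 = 30.0015 m
t = √(2h/g) = √(2 × 30.0015 / 9.8) = 2.47442 s
t = 2.47442 s / 60.0 = 0.04124 min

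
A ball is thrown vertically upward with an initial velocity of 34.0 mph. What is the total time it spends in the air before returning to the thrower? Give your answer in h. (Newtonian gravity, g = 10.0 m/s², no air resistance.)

v₀ = 34.0 mph × 0.44704 = 15.1994 m/s
t_total = 2 × v₀ / g = 2 × 15.1994 / 10.0 = 3.03988 s
t_total = 3.03988 s / 3600.0 = 0.0008444 h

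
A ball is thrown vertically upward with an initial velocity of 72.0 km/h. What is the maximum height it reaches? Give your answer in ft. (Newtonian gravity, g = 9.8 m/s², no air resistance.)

v₀ = 72.0 km/h × 0.2777777777777778 = 20.0 m/s
h_max = v₀² / (2g) = 20.0² / (2 × 9.8) = 400.0 / 19.6 = 20.4082 m
h_max = 20.4082 m / 0.3048 = 66.96 ft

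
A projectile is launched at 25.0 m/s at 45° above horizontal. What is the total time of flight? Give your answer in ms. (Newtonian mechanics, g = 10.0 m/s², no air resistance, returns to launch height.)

T = 2 × v₀ × sin(θ) / g = 2 × 25.0 × sin(45°) / 10.0 = 2 × 25.0 × 0.707107 / 10.0 = 3.53554 s
T = 3.53554 s / 0.001 = 3536 ms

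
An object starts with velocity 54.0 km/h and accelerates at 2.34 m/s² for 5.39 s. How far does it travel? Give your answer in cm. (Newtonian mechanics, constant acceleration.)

v₀ = 54.0 km/h × 0.2777777777777778 = 15.0 m/s
d = v₀ × t + ½ × a × t² = 15.0 × 5.39 + 0.5 × 2.34 × 5.39² = 114.841 m
d = 114.841 m / 0.01 = 11480 cm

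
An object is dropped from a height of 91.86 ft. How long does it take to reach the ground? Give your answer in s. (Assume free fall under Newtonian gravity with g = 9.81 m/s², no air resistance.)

h = 91.86 ft × 0.3048 = 27.9989 m
t = √(2h/g) = √(2 × 27.9989 / 9.81) = 2.389 s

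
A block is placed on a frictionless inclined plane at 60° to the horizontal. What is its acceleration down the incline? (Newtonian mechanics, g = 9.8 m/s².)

a = g sin(θ) = 9.8 × sin(60°) = 9.8 × 0.866 = 8.49 m/s²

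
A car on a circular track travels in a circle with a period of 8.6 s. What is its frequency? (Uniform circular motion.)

f = 1/T = 1/8.6 = 0.1163 Hz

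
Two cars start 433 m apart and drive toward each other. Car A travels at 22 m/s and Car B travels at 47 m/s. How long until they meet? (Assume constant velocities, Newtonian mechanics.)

Combined speed: v_combined = 22 + 47 = 69 m/s
Time to meet: t = d/v_combined = 433/69 = 6.28 s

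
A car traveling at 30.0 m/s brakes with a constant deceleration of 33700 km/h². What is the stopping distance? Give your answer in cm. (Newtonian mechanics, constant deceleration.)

a = 33700 km/h² × 7.716049382716049e-05 = 2.60031 m/s²
d = v₀² / (2a) = 30.0² / (2 × 2.60031) = 900.0 / 5.20062 = 173.056 m
d = 173.056 m / 0.01 = 17310 cm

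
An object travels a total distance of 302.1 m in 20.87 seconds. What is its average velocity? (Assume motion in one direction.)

v_avg = Δd / Δt = 302.1 / 20.87 = 14.48 m/s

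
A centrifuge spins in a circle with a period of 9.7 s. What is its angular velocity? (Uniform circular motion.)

ω = 2π/T = 2π/9.7 = 0.6478 rad/s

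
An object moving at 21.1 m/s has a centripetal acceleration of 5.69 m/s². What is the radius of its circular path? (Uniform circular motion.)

r = v²/a_c = 21.1²/5.69 = 78.24 m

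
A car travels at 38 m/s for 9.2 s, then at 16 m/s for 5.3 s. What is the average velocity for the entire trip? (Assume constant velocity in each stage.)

d₁ = v₁t₁ = 38 × 9.2 = 349.6 m
d₂ = v₂t₂ = 16 × 5.3 = 84.8 m
d_total = 434.4 m, t_total = 14.5 s
v_avg = d_total/t_total = 434.4/14.5 = 29.96 m/s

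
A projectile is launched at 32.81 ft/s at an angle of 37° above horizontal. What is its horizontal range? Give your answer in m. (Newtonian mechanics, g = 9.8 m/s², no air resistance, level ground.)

v₀ = 32.81 ft/s × 0.3048 = 10.0005 m/s
R = v₀² × sin(2θ) / g = 10.0005² × sin(2 × 37°) / 9.8 = 100.01 × 0.961262 / 9.8 = 9.81 m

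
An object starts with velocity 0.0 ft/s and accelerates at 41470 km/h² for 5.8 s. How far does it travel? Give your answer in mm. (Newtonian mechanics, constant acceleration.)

v₀ = 0.0 ft/s × 0.3048 = 0.0 m/s
a = 41470 km/h² × 7.716049382716049e-05 = 3.19985 m/s²
d = v₀ × t + ½ × a × t² = 0.0 × 5.8 + 0.5 × 3.19985 × 5.8² = 53.8215 m
d = 53.8215 m / 0.001 = 53820 mm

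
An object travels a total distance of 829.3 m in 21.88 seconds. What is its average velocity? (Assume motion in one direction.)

v_avg = Δd / Δt = 829.3 / 21.88 = 37.9 m/s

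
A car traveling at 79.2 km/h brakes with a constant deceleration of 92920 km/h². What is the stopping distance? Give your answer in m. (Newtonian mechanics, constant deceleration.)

v₀ = 79.2 km/h × 0.2777777777777778 = 22.0 m/s
a = 92920 km/h² × 7.716049382716049e-05 = 7.16975 m/s²
d = v₀² / (2a) = 22.0² / (2 × 7.16975) = 484.0 / 14.3395 = 33.75 m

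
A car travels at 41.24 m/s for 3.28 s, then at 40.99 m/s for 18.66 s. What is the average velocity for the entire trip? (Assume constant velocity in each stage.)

d₁ = v₁t₁ = 41.24 × 3.28 = 135.2672 m
d₂ = v₂t₂ = 40.99 × 18.66 = 764.8734 m
d_total = 900.1406 m, t_total = 21.94 s
v_avg = d_total/t_total = 900.1406/21.94 = 41.03 m/s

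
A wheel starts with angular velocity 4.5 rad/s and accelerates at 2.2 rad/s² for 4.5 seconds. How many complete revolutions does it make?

θ = ω₀t + ½αt² = 4.5×4.5 + ½×2.2×4.5² = 42.525 rad
Total revolutions = θ/(2π) = 42.525/(2π) = 6.77
Complete revolutions = ⌊6.77⌋ = 6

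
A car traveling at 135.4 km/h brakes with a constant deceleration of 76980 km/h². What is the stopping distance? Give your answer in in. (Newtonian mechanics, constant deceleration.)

v₀ = 135.4 km/h × 0.2777777777777778 = 37.6111 m/s
a = 76980 km/h² × 7.716049382716049e-05 = 5.93981 m/s²
d = v₀² / (2a) = 37.6111² / (2 × 5.93981) = 1414.59 / 11.8796 = 119.077 m
d = 119.077 m / 0.0254 = 4688 in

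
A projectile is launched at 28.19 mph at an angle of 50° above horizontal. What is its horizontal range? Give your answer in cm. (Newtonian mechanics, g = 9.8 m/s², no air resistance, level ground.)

v₀ = 28.19 mph × 0.44704 = 12.6021 m/s
R = v₀² × sin(2θ) / g = 12.6021² × sin(2 × 50°) / 9.8 = 158.813 × 0.984808 / 9.8 = 15.9592 m
R = 15.9592 m / 0.01 = 1596 cm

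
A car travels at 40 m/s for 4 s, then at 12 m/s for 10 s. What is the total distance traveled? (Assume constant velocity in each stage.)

d₁ = v₁t₁ = 40 × 4 = 160 m
d₂ = v₂t₂ = 12 × 10 = 120 m
d_total = 160 + 120 = 280 m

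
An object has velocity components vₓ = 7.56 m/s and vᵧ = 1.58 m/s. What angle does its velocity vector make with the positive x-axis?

θ = arctan(vᵧ/vₓ) = arctan(1.58/7.56) = 11.8°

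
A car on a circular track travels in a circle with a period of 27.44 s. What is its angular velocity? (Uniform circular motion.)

ω = 2π/T = 2π/27.44 = 0.229 rad/s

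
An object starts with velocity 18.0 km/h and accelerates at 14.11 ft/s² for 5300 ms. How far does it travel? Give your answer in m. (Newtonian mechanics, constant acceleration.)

v₀ = 18.0 km/h × 0.2777777777777778 = 5.0 m/s
a = 14.11 ft/s² × 0.3048 = 4.30073 m/s²
t = 5300 ms × 0.001 = 5.3 s
d = v₀ × t + ½ × a × t² = 5.0 × 5.3 + 0.5 × 4.30073 × 5.3² = 86.9 m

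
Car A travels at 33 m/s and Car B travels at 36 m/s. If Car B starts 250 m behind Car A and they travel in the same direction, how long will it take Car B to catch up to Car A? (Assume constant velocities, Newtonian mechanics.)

Relative speed: v_rel = 36 - 33 = 3 m/s
Time to catch: t = d₀/v_rel = 250/3 = 83.33 s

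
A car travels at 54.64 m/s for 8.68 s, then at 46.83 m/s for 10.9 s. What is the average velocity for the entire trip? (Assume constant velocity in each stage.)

d₁ = v₁t₁ = 54.64 × 8.68 = 474.2752 m
d₂ = v₂t₂ = 46.83 × 10.9 = 510.447 m
d_total = 984.7222 m, t_total = 19.58 s
v_avg = d_total/t_total = 984.7222/19.58 = 50.29 m/s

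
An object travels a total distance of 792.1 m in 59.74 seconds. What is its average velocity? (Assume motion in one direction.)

v_avg = Δd / Δt = 792.1 / 59.74 = 13.26 m/s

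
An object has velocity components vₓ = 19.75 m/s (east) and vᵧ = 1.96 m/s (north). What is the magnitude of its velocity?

|v| = √(vₓ² + vᵧ²) = √(19.75² + 1.96²) = √(393.9041) = 19.85 m/s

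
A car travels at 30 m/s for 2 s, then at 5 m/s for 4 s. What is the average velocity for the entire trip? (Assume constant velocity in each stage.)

d₁ = v₁t₁ = 30 × 2 = 60 m
d₂ = v₂t₂ = 5 × 4 = 20 m
d_total = 80 m, t_total = 6 s
v_avg = d_total/t_total = 80/6 = 13.33 m/s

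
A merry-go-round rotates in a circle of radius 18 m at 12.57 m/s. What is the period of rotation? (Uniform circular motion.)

T = 2πr/v = 2π×18/12.57 = 9.0 s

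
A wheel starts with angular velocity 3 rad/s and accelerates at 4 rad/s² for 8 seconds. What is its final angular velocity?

ω = ω₀ + αt = 3 + 4 × 8 = 35 rad/s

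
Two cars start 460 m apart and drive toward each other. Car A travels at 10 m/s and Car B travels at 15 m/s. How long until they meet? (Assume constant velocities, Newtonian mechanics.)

Combined speed: v_combined = 10 + 15 = 25 m/s
Time to meet: t = d/v_combined = 460/25 = 18.4 s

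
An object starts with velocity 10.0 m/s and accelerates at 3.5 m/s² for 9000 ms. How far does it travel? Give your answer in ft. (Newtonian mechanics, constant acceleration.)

t = 9000 ms × 0.001 = 9.0 s
d = v₀ × t + ½ × a × t² = 10.0 × 9.0 + 0.5 × 3.5 × 9.0² = 231.75 m
d = 231.75 m / 0.3048 = 760.3 ft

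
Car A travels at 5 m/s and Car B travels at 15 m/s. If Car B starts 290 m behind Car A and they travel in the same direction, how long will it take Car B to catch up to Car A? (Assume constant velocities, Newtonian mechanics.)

Relative speed: v_rel = 15 - 5 = 10 m/s
Time to catch: t = d₀/v_rel = 290/10 = 29.0 s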